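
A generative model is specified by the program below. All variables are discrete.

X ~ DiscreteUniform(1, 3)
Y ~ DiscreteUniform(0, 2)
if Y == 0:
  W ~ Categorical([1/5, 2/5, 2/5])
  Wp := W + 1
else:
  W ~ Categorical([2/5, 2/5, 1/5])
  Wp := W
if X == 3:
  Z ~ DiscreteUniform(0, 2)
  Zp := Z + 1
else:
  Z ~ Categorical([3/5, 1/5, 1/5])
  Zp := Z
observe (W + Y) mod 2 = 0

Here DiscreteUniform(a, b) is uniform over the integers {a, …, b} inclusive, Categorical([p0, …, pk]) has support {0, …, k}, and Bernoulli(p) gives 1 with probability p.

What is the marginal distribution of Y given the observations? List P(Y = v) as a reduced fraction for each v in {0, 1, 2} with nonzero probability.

P(Y=0) = 3/8, P(Y=1) = 1/4, P(Y=2) = 3/8

Enumerate traces; 45 have nonzero weight after conditioning:
  (X=1, Y=0, W=0, Z=0) weight 1/75
  (X=1, Y=0, W=0, Z=1) weight 1/225
  (X=1, Y=0, W=0, Z=2) weight 1/225
  (X=1, Y=0, W=2, Z=0) weight 2/75
  (X=1, Y=0, W=2, Z=1) weight 2/225
  (X=1, Y=0, W=2, Z=2) weight 2/225
  (X=1, Y=1, W=1, Z=0) weight 2/75
  (X=1, Y=1, W=1, Z=1) weight 2/225
  (X=1, Y=2, W=0, Z=0) weight 2/75
  … 36 more
Group by Y:
  weight(Y=0) = 1/5
  weight(Y=1) = 2/15
  weight(Y=2) = 1/5
Total weight = 1/5 + 2/15 + 1/5 = 8/15
P(Y=0 | obs) = 1/5 / 8/15 = 3/8
P(Y=1 | obs) = 2/15 / 8/15 = 1/4
P(Y=2 | obs) = 1/5 / 8/15 = 3/8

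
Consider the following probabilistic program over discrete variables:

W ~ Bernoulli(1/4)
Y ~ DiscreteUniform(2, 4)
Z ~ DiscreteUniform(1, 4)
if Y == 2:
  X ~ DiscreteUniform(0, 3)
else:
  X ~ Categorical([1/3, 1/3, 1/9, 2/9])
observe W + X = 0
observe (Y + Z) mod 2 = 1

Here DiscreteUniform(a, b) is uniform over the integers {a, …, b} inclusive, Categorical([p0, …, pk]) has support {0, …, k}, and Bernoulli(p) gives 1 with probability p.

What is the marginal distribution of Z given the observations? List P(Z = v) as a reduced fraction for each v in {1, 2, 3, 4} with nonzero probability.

P(Z=1) = 7/22, P(Z=2) = 2/11, P(Z=3) = 7/22, P(Z=4) = 2/11

Enumerate traces; 6 have nonzero weight after conditioning:
  (W=0, Y=2, Z=1, X=0) weight 1/64
  (W=0, Y=2, Z=3, X=0) weight 1/64
  (W=0, Y=3, Z=2, X=0) weight 1/48
  (W=0, Y=3, Z=4, X=0) weight 1/48
  (W=0, Y=4, Z=1, X=0) weight 1/48
  (W=0, Y=4, Z=3, X=0) weight 1/48
Group by Z:
  weight(Z=1) = 7/192
  weight(Z=2) = 1/48
  weight(Z=3) = 7/192
  weight(Z=4) = 1/48
Total weight = 7/192 + 1/48 + 7/192 + 1/48 = 11/96
P(Z=1 | obs) = 7/192 / 11/96 = 7/22
P(Z=2 | obs) = 1/48 / 11/96 = 2/11
P(Z=3 | obs) = 7/192 / 11/96 = 7/22
P(Z=4 | obs) = 1/48 / 11/96 = 2/11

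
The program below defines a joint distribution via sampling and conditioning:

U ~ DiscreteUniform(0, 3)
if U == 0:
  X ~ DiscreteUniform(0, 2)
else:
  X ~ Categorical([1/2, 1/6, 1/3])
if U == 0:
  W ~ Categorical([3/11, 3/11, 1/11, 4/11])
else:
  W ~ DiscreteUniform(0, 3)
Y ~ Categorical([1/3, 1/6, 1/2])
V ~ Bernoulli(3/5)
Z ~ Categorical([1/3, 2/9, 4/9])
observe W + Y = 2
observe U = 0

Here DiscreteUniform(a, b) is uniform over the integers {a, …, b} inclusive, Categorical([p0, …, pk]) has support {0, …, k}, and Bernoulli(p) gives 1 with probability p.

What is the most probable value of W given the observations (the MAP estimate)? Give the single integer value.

argmax_v P(W = v | obs) = 0

Enumerate traces; 54 have nonzero weight after conditioning:
  (U=0, X=0, W=0, Y=2, V=0, Z=0) weight 1/660
  (U=0, X=0, W=0, Y=2, V=0, Z=1) weight 1/990
  (U=0, X=0, W=0, Y=2, V=0, Z=2) weight 1/495
  (U=0, X=0, W=0, Y=2, V=1, Z=0) weight 1/440
  (U=0, X=0, W=0, Y=2, V=1, Z=1) weight 1/660
  (U=0, X=0, W=0, Y=2, V=1, Z=2) weight 1/330
  (U=0, X=0, W=1, Y=1, V=0, Z=0) weight 1/1980
  (U=0, X=0, W=1, Y=1, V=0, Z=1) weight 1/2970
  (U=0, X=0, W=2, Y=0, V=0, Z=0) weight 1/2970
  … 45 more
Group by W:
  weight(W=0) = 3/88
  weight(W=1) = 1/88
  weight(W=2) = 1/132
Total weight = 3/88 + 1/88 + 1/132 = 7/132
P(W=0 | obs) = 3/88 / 7/132 = 9/14
P(W=1 | obs) = 1/88 / 7/132 = 3/14
P(W=2 | obs) = 1/132 / 7/132 = 1/7
argmax = 0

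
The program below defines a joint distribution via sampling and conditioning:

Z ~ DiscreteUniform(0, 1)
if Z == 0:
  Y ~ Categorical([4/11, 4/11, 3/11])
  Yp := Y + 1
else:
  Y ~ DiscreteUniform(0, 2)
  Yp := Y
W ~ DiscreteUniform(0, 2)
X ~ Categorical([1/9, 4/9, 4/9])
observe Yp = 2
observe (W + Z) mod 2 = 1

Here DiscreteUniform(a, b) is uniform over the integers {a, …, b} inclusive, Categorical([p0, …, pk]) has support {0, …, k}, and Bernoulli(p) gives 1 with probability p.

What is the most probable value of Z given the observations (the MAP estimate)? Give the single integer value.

Enumerate traces; 9 have nonzero weight after conditioning:
  (Z=0, Y=1, W=1, X=0) weight 2/297
  (Z=0, Y=1, W=1, X=1) weight 8/297
  (Z=0, Y=1, W=1, X=2) weight 8/297
  (Z=1, Y=2, W=0, X=0) weight 1/162
  (Z=1, Y=2, W=0, X=1) weight 2/81
  (Z=1, Y=2, W=0, X=2) weight 2/81
  (Z=1, Y=2, W=2, X=0) weight 1/162
  (Z=1, Y=2, W=2, X=1) weight 2/81
  … 1 more
Group by Z:
  weight(Z=0) = 2/33
  weight(Z=1) = 1/9
Total weight = 2/33 + 1/9 = 17/99
P(Z=0 | obs) = 2/33 / 17/99 = 6/17
P(Z=1 | obs) = 1/9 / 17/99 = 11/17
argmax = 1

argmax_v P(Z = v | obs) = 1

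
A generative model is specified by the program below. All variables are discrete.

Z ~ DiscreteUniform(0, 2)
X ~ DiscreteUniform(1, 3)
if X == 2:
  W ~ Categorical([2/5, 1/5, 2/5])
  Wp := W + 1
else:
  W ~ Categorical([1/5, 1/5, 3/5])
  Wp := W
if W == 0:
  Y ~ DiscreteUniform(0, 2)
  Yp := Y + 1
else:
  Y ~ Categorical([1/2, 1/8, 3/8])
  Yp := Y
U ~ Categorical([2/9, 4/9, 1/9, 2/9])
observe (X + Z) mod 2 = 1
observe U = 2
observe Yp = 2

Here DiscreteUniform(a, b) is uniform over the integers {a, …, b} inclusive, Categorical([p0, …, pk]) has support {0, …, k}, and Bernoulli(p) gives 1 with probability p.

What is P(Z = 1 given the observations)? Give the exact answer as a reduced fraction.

Enumerate traces; 15 have nonzero weight after conditioning:
  (Z=0, X=1, W=0, Y=1, U=2) weight 1/1215
  (Z=0, X=1, W=1, Y=2, U=2) weight 1/1080
  (Z=0, X=1, W=2, Y=2, U=2) weight 1/360
  (Z=0, X=3, W=0, Y=1, U=2) weight 1/1215
  (Z=0, X=3, W=1, Y=2, U=2) weight 1/1080
  (Z=0, X=3, W=2, Y=2, U=2) weight 1/360
  (Z=1, X=2, W=0, Y=1, U=2) weight 2/1215
  (Z=1, X=2, W=1, Y=2, U=2) weight 1/1080
  (Z=2, X=1, W=0, Y=1, U=2) weight 1/1215
  … 6 more
Group by Z:
  weight(Z=0) = 11/1215
  weight(Z=1) = 43/9720
  weight(Z=2) = 11/1215
Total weight = 11/1215 + 43/9720 + 11/1215 = 73/3240
P(Z=0 | obs) = 11/1215 / 73/3240 = 88/219
P(Z=1 | obs) = 43/9720 / 73/3240 = 43/219
P(Z=2 | obs) = 11/1215 / 73/3240 = 88/219

P(Z = 1 | obs) = 43/219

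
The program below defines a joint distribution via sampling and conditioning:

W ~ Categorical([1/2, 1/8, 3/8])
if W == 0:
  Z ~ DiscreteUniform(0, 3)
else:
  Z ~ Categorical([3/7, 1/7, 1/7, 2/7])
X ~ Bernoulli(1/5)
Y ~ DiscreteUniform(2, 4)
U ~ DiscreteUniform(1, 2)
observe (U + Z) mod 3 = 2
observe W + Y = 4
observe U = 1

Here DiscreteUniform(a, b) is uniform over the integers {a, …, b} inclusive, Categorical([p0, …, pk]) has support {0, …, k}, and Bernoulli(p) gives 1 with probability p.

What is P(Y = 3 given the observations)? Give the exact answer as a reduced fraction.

Enumerate traces; 6 have nonzero weight after conditioning:
  (W=0, Z=1, X=0, Y=4, U=1) weight 1/60
  (W=0, Z=1, X=1, Y=4, U=1) weight 1/240
  (W=1, Z=1, X=0, Y=3, U=1) weight 1/420
  (W=1, Z=1, X=1, Y=3, U=1) weight 1/1680
  (W=2, Z=1, X=0, Y=2, U=1) weight 1/140
  (W=2, Z=1, X=1, Y=2, U=1) weight 1/560
Group by Y:
  weight(Y=2) = 1/112
  weight(Y=3) = 1/336
  weight(Y=4) = 1/48
Total weight = 1/112 + 1/336 + 1/48 = 11/336
P(Y=2 | obs) = 1/112 / 11/336 = 3/11
P(Y=3 | obs) = 1/336 / 11/336 = 1/11
P(Y=4 | obs) = 1/48 / 11/336 = 7/11

P(Y = 3 | obs) = 1/11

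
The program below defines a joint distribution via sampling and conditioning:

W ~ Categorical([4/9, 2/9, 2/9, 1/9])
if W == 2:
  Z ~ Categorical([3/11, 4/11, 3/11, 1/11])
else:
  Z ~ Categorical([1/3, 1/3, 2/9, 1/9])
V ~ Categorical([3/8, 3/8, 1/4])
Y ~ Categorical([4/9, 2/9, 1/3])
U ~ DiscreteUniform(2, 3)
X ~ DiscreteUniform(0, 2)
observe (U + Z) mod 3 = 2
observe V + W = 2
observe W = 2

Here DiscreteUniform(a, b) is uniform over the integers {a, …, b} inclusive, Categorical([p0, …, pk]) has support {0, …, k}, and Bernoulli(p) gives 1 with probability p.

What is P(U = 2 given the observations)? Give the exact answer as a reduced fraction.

Enumerate traces; 27 have nonzero weight after conditioning:
  (W=2, Z=0, V=0, Y=0, U=2, X=0) weight 1/594
  (W=2, Z=0, V=0, Y=0, U=2, X=1) weight 1/594
  (W=2, Z=0, V=0, Y=0, U=2, X=2) weight 1/594
  (W=2, Z=0, V=0, Y=1, U=2, X=0) weight 1/1188
  (W=2, Z=0, V=0, Y=1, U=2, X=1) weight 1/1188
  (W=2, Z=0, V=0, Y=1, U=2, X=2) weight 1/1188
  (W=2, Z=0, V=0, Y=2, U=2, X=0) weight 1/792
  (W=2, Z=0, V=0, Y=2, U=2, X=1) weight 1/792
  (W=2, Z=2, V=0, Y=0, U=3, X=0) weight 1/594
  … 18 more
Group by U:
  weight(U=2) = 1/66
  weight(U=3) = 1/88
Total weight = 1/66 + 1/88 = 7/264
P(U=2 | obs) = 1/66 / 7/264 = 4/7
P(U=3 | obs) = 1/88 / 7/264 = 3/7

P(U = 2 | obs) = 4/7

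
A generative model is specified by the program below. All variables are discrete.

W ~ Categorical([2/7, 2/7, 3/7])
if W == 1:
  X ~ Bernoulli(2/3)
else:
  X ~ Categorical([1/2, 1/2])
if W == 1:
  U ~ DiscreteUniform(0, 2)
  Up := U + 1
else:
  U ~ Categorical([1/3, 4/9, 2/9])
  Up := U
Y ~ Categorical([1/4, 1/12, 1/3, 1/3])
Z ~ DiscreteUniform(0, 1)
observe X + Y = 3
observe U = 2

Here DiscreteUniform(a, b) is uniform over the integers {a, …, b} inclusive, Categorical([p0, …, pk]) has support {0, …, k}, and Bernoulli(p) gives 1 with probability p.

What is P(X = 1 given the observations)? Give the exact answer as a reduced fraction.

Enumerate traces; 12 have nonzero weight after conditioning:
  (W=0, X=0, U=2, Y=3, Z=0) weight 1/189
  (W=0, X=0, U=2, Y=3, Z=1) weight 1/189
  (W=0, X=1, U=2, Y=2, Z=0) weight 1/189
  (W=0, X=1, U=2, Y=2, Z=1) weight 1/189
  (W=1, X=0, U=2, Y=3, Z=0) weight 1/189
  (W=1, X=0, U=2, Y=3, Z=1) weight 1/189
  (W=1, X=1, U=2, Y=2, Z=0) weight 2/189
  (W=1, X=1, U=2, Y=2, Z=1) weight 2/189
  … 4 more
Group by X:
  weight(X=0) = 1/27
  weight(X=1) = 1/21
Total weight = 1/27 + 1/21 = 16/189
P(X=0 | obs) = 1/27 / 16/189 = 7/16
P(X=1 | obs) = 1/21 / 16/189 = 9/16

P(X = 1 | obs) = 9/16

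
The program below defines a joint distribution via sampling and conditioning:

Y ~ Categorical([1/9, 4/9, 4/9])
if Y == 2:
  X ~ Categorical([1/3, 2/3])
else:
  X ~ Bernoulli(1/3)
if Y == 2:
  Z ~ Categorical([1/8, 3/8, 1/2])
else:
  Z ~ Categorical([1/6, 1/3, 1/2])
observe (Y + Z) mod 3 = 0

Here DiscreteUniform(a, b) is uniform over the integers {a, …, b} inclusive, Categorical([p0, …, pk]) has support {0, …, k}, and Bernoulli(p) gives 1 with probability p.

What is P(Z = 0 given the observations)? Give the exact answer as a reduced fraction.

P(Z = 0 | obs) = 1/22

Enumerate traces; 6 have nonzero weight after conditioning:
  (Y=0, X=0, Z=0) weight 1/81
  (Y=0, X=1, Z=0) weight 1/162
  (Y=1, X=0, Z=2) weight 4/27
  (Y=1, X=1, Z=2) weight 2/27
  (Y=2, X=0, Z=1) weight 1/18
  (Y=2, X=1, Z=1) weight 1/9
Group by Z:
  weight(Z=0) = 1/54
  weight(Z=1) = 1/6
  weight(Z=2) = 2/9
Total weight = 1/54 + 1/6 + 2/9 = 11/27
P(Z=0 | obs) = 1/54 / 11/27 = 1/22
P(Z=1 | obs) = 1/6 / 11/27 = 9/22
P(Z=2 | obs) = 2/9 / 11/27 = 6/11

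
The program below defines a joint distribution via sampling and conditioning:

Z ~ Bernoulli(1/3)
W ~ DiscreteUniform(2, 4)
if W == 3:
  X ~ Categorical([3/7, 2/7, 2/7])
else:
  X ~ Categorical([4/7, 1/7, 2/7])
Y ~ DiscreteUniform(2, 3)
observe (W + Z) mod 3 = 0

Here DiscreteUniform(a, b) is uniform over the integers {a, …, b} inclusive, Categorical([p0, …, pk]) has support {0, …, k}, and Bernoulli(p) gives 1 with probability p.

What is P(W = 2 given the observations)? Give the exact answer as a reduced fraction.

P(W = 2 | obs) = 1/3

Enumerate traces; 12 have nonzero weight after conditioning:
  (Z=0, W=3, X=0, Y=2) weight 1/21
  (Z=0, W=3, X=0, Y=3) weight 1/21
  (Z=0, W=3, X=1, Y=2) weight 2/63
  (Z=0, W=3, X=1, Y=3) weight 2/63
  (Z=0, W=3, X=2, Y=2) weight 2/63
  (Z=0, W=3, X=2, Y=3) weight 2/63
  (Z=1, W=2, X=0, Y=2) weight 2/63
  (Z=1, W=2, X=0, Y=3) weight 2/63
  … 4 more
Group by W:
  weight(W=2) = 1/9
  weight(W=3) = 2/9
Total weight = 1/9 + 2/9 = 1/3
P(W=2 | obs) = 1/9 / 1/3 = 1/3
P(W=3 | obs) = 2/9 / 1/3 = 2/3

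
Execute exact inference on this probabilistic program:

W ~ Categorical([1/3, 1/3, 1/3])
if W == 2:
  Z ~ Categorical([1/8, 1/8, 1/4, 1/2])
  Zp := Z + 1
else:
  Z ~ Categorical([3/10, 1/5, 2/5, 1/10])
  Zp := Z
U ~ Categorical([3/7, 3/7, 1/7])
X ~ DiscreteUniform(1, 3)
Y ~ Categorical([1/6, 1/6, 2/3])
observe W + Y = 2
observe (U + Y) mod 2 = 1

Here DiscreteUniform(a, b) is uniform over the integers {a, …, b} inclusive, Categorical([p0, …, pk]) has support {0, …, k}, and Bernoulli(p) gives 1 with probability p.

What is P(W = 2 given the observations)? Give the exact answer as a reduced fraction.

Enumerate traces; 48 have nonzero weight after conditioning:
  (W=0, Z=0, U=1, X=1, Y=2) weight 1/105
  (W=0, Z=0, U=1, X=2, Y=2) weight 1/105
  (W=0, Z=0, U=1, X=3, Y=2) weight 1/105
  (W=0, Z=1, U=1, X=1, Y=2) weight 2/315
  (W=0, Z=1, U=1, X=2, Y=2) weight 2/315
  (W=0, Z=1, U=1, X=3, Y=2) weight 2/315
  (W=0, Z=2, U=1, X=1, Y=2) weight 4/315
  (W=0, Z=2, U=1, X=2, Y=2) weight 4/315
  (W=1, Z=0, U=0, X=1, Y=1) weight 1/420
  (W=2, Z=0, U=1, X=1, Y=0) weight 1/1008
  … 38 more
Group by W:
  weight(W=0) = 2/21
  weight(W=1) = 2/63
  weight(W=2) = 1/42
Total weight = 2/21 + 2/63 + 1/42 = 19/126
P(W=0 | obs) = 2/21 / 19/126 = 12/19
P(W=1 | obs) = 2/63 / 19/126 = 4/19
P(W=2 | obs) = 1/42 / 19/126 = 3/19

P(W = 2 | obs) = 3/19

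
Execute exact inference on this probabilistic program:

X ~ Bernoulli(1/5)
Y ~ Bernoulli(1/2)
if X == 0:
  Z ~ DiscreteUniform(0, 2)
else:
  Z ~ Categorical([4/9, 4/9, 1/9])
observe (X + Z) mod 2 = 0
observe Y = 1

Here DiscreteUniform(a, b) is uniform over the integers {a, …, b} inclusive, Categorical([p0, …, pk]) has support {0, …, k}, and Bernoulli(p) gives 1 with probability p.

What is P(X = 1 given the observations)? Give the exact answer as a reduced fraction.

Enumerate traces; 3 have nonzero weight after conditioning:
  (X=0, Y=1, Z=0) weight 2/15
  (X=0, Y=1, Z=2) weight 2/15
  (X=1, Y=1, Z=1) weight 2/45
Group by X:
  weight(X=0) = 4/15
  weight(X=1) = 2/45
Total weight = 4/15 + 2/45 = 14/45
P(X=0 | obs) = 4/15 / 14/45 = 6/7
P(X=1 | obs) = 2/45 / 14/45 = 1/7

P(X = 1 | obs) = 1/7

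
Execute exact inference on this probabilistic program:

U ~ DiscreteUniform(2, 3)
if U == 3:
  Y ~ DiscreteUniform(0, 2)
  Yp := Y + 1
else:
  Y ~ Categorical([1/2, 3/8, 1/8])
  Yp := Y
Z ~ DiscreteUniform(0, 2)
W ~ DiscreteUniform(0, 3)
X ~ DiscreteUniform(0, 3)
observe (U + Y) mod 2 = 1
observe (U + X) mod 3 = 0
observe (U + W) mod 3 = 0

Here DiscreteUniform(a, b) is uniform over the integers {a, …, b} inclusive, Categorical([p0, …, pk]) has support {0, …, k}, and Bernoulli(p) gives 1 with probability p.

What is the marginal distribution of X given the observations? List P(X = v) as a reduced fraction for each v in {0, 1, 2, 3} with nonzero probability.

Enumerate traces; 27 have nonzero weight after conditioning:
  (U=2, Y=1, Z=0, W=1, X=1) weight 1/256
  (U=2, Y=1, Z=1, W=1, X=1) weight 1/256
  (U=2, Y=1, Z=2, W=1, X=1) weight 1/256
  (U=3, Y=0, Z=0, W=0, X=0) weight 1/288
  (U=3, Y=0, Z=0, W=0, X=3) weight 1/288
  (U=3, Y=0, Z=0, W=3, X=0) weight 1/288
  (U=3, Y=0, Z=0, W=3, X=3) weight 1/288
  (U=3, Y=0, Z=1, W=0, X=0) weight 1/288
  … 19 more
Group by X:
  weight(X=0) = 1/24
  weight(X=1) = 3/256
  weight(X=3) = 1/24
Total weight = 1/24 + 3/256 + 1/24 = 73/768
P(X=0 | obs) = 1/24 / 73/768 = 32/73
P(X=1 | obs) = 3/256 / 73/768 = 9/73
P(X=3 | obs) = 1/24 / 73/768 = 32/73

P(X=0) = 32/73, P(X=1) = 9/73, P(X=3) = 32/73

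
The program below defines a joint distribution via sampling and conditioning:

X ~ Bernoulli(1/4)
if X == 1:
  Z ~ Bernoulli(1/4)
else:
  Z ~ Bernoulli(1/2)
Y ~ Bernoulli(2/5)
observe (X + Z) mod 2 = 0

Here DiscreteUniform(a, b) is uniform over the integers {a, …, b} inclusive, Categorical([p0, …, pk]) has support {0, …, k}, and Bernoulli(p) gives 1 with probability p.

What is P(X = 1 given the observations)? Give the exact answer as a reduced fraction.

Enumerate traces; 4 have nonzero weight after conditioning:
  (X=0, Z=0, Y=0) weight 9/40
  (X=0, Z=0, Y=1) weight 3/20
  (X=1, Z=1, Y=0) weight 3/80
  (X=1, Z=1, Y=1) weight 1/40
Group by X:
  weight(X=0) = 3/8
  weight(X=1) = 1/16
Total weight = 3/8 + 1/16 = 7/16
P(X=0 | obs) = 3/8 / 7/16 = 6/7
P(X=1 | obs) = 1/16 / 7/16 = 1/7

P(X = 1 | obs) = 1/7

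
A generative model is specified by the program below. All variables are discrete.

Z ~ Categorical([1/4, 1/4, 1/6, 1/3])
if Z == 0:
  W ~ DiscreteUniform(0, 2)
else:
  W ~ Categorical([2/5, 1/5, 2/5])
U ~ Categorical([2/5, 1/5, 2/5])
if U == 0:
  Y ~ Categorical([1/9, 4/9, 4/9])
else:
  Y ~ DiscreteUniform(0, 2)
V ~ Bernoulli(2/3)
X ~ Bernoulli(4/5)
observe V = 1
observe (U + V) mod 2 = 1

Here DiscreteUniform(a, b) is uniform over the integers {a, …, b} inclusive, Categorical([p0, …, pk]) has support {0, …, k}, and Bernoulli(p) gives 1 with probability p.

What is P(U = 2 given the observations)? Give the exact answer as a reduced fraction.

P(U = 2 | obs) = 1/2

Enumerate traces; 144 have nonzero weight after conditioning:
  (Z=0, W=0, U=0, Y=0, V=1, X=0) weight 1/2025
  (Z=0, W=0, U=0, Y=0, V=1, X=1) weight 4/2025
  (Z=0, W=0, U=0, Y=1, V=1, X=0) weight 4/2025
  (Z=0, W=0, U=0, Y=1, V=1, X=1) weight 16/2025
  (Z=0, W=0, U=0, Y=2, V=1, X=0) weight 4/2025
  (Z=0, W=0, U=0, Y=2, V=1, X=1) weight 16/2025
  (Z=0, W=0, U=2, Y=0, V=1, X=0) weight 1/675
  (Z=0, W=0, U=2, Y=0, V=1, X=1) weight 4/675
  … 136 more
Group by U:
  weight(U=0) = 4/15
  weight(U=2) = 4/15
Total weight = 4/15 + 4/15 = 8/15
P(U=0 | obs) = 4/15 / 8/15 = 1/2
P(U=2 | obs) = 4/15 / 8/15 = 1/2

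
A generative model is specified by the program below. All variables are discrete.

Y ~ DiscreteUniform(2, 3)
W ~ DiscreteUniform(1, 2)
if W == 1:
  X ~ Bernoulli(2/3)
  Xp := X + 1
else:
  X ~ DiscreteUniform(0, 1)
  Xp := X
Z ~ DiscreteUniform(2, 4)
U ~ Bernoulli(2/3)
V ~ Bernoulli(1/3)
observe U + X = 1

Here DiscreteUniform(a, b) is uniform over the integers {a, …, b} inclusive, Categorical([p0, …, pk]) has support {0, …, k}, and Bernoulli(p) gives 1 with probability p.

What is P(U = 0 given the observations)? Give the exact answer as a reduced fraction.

Enumerate traces; 48 have nonzero weight after conditioning:
  (Y=2, W=1, X=0, Z=2, U=1, V=0) weight 1/81
  (Y=2, W=1, X=0, Z=2, U=1, V=1) weight 1/162
  (Y=2, W=1, X=0, Z=3, U=1, V=0) weight 1/81
  (Y=2, W=1, X=0, Z=3, U=1, V=1) weight 1/162
  (Y=2, W=1, X=0, Z=4, U=1, V=0) weight 1/81
  (Y=2, W=1, X=0, Z=4, U=1, V=1) weight 1/162
  (Y=2, W=1, X=1, Z=2, U=0, V=0) weight 1/81
  (Y=2, W=1, X=1, Z=2, U=0, V=1) weight 1/162
  … 40 more
Group by U:
  weight(U=0) = 7/36
  weight(U=1) = 5/18
Total weight = 7/36 + 5/18 = 17/36
P(U=0 | obs) = 7/36 / 17/36 = 7/17
P(U=1 | obs) = 5/18 / 17/36 = 10/17

P(U = 0 | obs) = 7/17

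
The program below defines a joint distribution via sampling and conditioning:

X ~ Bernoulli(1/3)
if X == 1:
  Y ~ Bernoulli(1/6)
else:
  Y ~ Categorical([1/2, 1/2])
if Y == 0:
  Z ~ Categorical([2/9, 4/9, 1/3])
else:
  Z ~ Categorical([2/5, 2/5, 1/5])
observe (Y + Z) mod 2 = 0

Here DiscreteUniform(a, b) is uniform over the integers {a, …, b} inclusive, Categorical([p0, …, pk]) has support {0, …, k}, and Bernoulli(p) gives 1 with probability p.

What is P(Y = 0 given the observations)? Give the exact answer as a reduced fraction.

Enumerate traces; 6 have nonzero weight after conditioning:
  (X=0, Y=0, Z=0) weight 2/27
  (X=0, Y=0, Z=2) weight 1/9
  (X=0, Y=1, Z=1) weight 2/15
  (X=1, Y=0, Z=0) weight 5/81
  (X=1, Y=0, Z=2) weight 5/54
  (X=1, Y=1, Z=1) weight 1/45
Group by Y:
  weight(Y=0) = 55/162
  weight(Y=1) = 7/45
Total weight = 55/162 + 7/45 = 401/810
P(Y=0 | obs) = 55/162 / 401/810 = 275/401
P(Y=1 | obs) = 7/45 / 401/810 = 126/401

P(Y = 0 | obs) = 275/401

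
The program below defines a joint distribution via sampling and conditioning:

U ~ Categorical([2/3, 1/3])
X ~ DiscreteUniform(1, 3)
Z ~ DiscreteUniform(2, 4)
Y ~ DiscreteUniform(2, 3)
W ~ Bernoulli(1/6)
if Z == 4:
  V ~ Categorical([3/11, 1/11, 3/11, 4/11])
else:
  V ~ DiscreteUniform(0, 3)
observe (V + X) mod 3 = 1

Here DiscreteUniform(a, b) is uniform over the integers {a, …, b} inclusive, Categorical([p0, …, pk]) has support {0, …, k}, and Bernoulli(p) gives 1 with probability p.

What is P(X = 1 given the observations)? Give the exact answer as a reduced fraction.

P(X = 1 | obs) = 6/11

Enumerate traces; 96 have nonzero weight after conditioning:
  (U=0, X=1, Z=2, Y=2, W=0, V=0) weight 5/648
  (U=0, X=1, Z=2, Y=2, W=0, V=3) weight 5/648
  (U=0, X=1, Z=2, Y=2, W=1, V=0) weight 1/648
  (U=0, X=1, Z=2, Y=2, W=1, V=3) weight 1/648
  (U=0, X=1, Z=2, Y=3, W=0, V=0) weight 5/648
  (U=0, X=1, Z=2, Y=3, W=0, V=3) weight 5/648
  (U=0, X=1, Z=2, Y=3, W=1, V=0) weight 1/648
  (U=0, X=1, Z=2, Y=3, W=1, V=3) weight 1/648
  (U=0, X=2, Z=2, Y=2, W=0, V=2) weight 5/648
  (U=0, X=3, Z=2, Y=2, W=0, V=1) weight 5/648
  … 86 more
Group by X:
  weight(X=1) = 2/11
  weight(X=2) = 17/198
  weight(X=3) = 13/198
Total weight = 2/11 + 17/198 + 13/198 = 1/3
P(X=1 | obs) = 2/11 / 1/3 = 6/11
P(X=2 | obs) = 17/198 / 1/3 = 17/66
P(X=3 | obs) = 13/198 / 1/3 = 13/66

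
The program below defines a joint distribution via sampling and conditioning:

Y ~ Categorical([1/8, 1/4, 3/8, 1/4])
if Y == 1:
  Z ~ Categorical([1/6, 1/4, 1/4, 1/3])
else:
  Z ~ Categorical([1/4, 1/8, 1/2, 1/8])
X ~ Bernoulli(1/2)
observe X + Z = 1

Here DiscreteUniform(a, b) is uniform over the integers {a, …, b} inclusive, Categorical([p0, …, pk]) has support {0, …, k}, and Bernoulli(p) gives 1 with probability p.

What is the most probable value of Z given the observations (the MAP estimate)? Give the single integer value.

Enumerate traces; 8 have nonzero weight after conditioning:
  (Y=0, Z=0, X=1) weight 1/64
  (Y=0, Z=1, X=0) weight 1/128
  (Y=1, Z=0, X=1) weight 1/48
  (Y=1, Z=1, X=0) weight 1/32
  (Y=2, Z=0, X=1) weight 3/64
  (Y=2, Z=1, X=0) weight 3/128
  (Y=3, Z=0, X=1) weight 1/32
  (Y=3, Z=1, X=0) weight 1/64
Group by Z:
  weight(Z=0) = 11/96
  weight(Z=1) = 5/64
Total weight = 11/96 + 5/64 = 37/192
P(Z=0 | obs) = 11/96 / 37/192 = 22/37
P(Z=1 | obs) = 5/64 / 37/192 = 15/37
argmax = 0

argmax_v P(Z = v | obs) = 0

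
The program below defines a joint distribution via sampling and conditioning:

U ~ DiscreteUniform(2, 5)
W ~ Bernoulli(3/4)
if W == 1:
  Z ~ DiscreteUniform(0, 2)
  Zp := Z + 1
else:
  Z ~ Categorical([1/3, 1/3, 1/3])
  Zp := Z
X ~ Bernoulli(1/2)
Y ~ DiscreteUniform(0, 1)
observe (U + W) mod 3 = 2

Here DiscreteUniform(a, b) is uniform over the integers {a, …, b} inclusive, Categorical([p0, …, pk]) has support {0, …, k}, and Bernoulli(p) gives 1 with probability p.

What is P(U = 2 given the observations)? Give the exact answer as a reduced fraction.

P(U = 2 | obs) = 1/5

Enumerate traces; 36 have nonzero weight after conditioning:
  (U=2, W=0, Z=0, X=0, Y=0) weight 1/192
  (U=2, W=0, Z=0, X=0, Y=1) weight 1/192
  (U=2, W=0, Z=0, X=1, Y=0) weight 1/192
  (U=2, W=0, Z=0, X=1, Y=1) weight 1/192
  (U=2, W=0, Z=1, X=0, Y=0) weight 1/192
  (U=2, W=0, Z=1, X=0, Y=1) weight 1/192
  (U=2, W=0, Z=1, X=1, Y=0) weight 1/192
  (U=2, W=0, Z=1, X=1, Y=1) weight 1/192
  (U=4, W=1, Z=0, X=0, Y=0) weight 1/64
  (U=5, W=0, Z=0, X=0, Y=0) weight 1/192
  … 26 more
Group by U:
  weight(U=2) = 1/16
  weight(U=4) = 3/16
  weight(U=5) = 1/16
Total weight = 1/16 + 3/16 + 1/16 = 5/16
P(U=2 | obs) = 1/16 / 5/16 = 1/5
P(U=4 | obs) = 3/16 / 5/16 = 3/5
P(U=5 | obs) = 1/16 / 5/16 = 1/5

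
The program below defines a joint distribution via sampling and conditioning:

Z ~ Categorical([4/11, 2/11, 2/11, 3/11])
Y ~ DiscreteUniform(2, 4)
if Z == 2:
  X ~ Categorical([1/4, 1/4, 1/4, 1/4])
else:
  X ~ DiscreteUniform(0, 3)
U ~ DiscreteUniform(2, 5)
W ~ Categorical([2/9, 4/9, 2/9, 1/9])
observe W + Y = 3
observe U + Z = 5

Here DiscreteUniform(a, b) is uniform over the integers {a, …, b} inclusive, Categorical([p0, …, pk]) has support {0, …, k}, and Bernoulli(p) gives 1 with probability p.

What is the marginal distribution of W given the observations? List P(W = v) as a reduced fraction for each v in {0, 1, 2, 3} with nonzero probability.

P(W=0) = 1/3, P(W=1) = 2/3

Enumerate traces; 32 have nonzero weight after conditioning:
  (Z=0, Y=2, X=0, U=5, W=1) weight 1/297
  (Z=0, Y=2, X=1, U=5, W=1) weight 1/297
  (Z=0, Y=2, X=2, U=5, W=1) weight 1/297
  (Z=0, Y=2, X=3, U=5, W=1) weight 1/297
  (Z=0, Y=3, X=0, U=5, W=0) weight 1/594
  (Z=0, Y=3, X=1, U=5, W=0) weight 1/594
  (Z=0, Y=3, X=2, U=5, W=0) weight 1/594
  (Z=0, Y=3, X=3, U=5, W=0) weight 1/594
  … 24 more
Group by W:
  weight(W=0) = 1/54
  weight(W=1) = 1/27
Total weight = 1/54 + 1/27 = 1/18
P(W=0 | obs) = 1/54 / 1/18 = 1/3
P(W=1 | obs) = 1/27 / 1/18 = 2/3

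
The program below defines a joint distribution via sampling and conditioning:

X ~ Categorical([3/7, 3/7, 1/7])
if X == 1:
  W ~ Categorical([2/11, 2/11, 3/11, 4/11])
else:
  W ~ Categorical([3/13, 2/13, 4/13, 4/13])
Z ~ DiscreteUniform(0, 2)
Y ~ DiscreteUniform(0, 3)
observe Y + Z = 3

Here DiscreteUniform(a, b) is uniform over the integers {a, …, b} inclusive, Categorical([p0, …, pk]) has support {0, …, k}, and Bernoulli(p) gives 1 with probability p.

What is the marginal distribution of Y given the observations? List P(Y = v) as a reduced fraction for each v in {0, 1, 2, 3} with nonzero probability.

P(Y=1) = 1/3, P(Y=2) = 1/3, P(Y=3) = 1/3

Enumerate traces; 36 have nonzero weight after conditioning:
  (X=0, W=0, Z=0, Y=3) weight 3/364
  (X=0, W=0, Z=1, Y=2) weight 3/364
  (X=0, W=0, Z=2, Y=1) weight 3/364
  (X=0, W=1, Z=0, Y=3) weight 1/182
  (X=0, W=1, Z=1, Y=2) weight 1/182
  (X=0, W=1, Z=2, Y=1) weight 1/182
  (X=0, W=2, Z=0, Y=3) weight 1/91
  (X=0, W=2, Z=1, Y=2) weight 1/91
  … 28 more
Group by Y:
  weight(Y=1) = 1/12
  weight(Y=2) = 1/12
  weight(Y=3) = 1/12
Total weight = 1/12 + 1/12 + 1/12 = 1/4
P(Y=1 | obs) = 1/12 / 1/4 = 1/3
P(Y=2 | obs) = 1/12 / 1/4 = 1/3
P(Y=3 | obs) = 1/12 / 1/4 = 1/3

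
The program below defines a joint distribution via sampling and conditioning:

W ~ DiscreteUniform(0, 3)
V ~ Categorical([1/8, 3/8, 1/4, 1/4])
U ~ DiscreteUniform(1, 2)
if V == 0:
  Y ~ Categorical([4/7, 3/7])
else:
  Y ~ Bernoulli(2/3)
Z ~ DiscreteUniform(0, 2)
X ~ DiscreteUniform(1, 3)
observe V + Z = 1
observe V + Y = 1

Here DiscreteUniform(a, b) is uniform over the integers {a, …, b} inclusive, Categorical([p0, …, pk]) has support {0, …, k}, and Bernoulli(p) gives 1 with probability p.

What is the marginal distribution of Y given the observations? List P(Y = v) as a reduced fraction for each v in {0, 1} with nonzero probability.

P(Y=0) = 7/10, P(Y=1) = 3/10

Enumerate traces; 48 have nonzero weight after conditioning:
  (W=0, V=0, U=1, Y=1, Z=1, X=1) weight 1/1344
  (W=0, V=0, U=1, Y=1, Z=1, X=2) weight 1/1344
  (W=0, V=0, U=1, Y=1, Z=1, X=3) weight 1/1344
  (W=0, V=0, U=2, Y=1, Z=1, X=1) weight 1/1344
  (W=0, V=0, U=2, Y=1, Z=1, X=2) weight 1/1344
  (W=0, V=0, U=2, Y=1, Z=1, X=3) weight 1/1344
  (W=0, V=1, U=1, Y=0, Z=0, X=1) weight 1/576
  (W=0, V=1, U=1, Y=0, Z=0, X=2) weight 1/576
  … 40 more
Group by Y:
  weight(Y=0) = 1/24
  weight(Y=1) = 1/56
Total weight = 1/24 + 1/56 = 5/84
P(Y=0 | obs) = 1/24 / 5/84 = 7/10
P(Y=1 | obs) = 1/56 / 5/84 = 3/10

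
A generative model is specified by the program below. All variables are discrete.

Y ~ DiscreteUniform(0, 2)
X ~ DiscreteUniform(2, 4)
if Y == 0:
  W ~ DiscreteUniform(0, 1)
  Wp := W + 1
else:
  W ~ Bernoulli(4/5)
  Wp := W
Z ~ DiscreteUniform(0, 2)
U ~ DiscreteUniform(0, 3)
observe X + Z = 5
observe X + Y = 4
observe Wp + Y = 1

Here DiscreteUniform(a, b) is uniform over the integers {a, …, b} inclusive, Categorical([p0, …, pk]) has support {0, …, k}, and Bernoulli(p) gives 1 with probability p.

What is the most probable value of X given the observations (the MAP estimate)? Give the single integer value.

argmax_v P(X = v | obs) = 4

Enumerate traces; 8 have nonzero weight after conditioning:
  (Y=0, X=4, W=0, Z=1, U=0) weight 1/216
  (Y=0, X=4, W=0, Z=1, U=1) weight 1/216
  (Y=0, X=4, W=0, Z=1, U=2) weight 1/216
  (Y=0, X=4, W=0, Z=1, U=3) weight 1/216
  (Y=1, X=3, W=0, Z=2, U=0) weight 1/540
  (Y=1, X=3, W=0, Z=2, U=1) weight 1/540
  (Y=1, X=3, W=0, Z=2, U=2) weight 1/540
  (Y=1, X=3, W=0, Z=2, U=3) weight 1/540
Group by X:
  weight(X=3) = 1/135
  weight(X=4) = 1/54
Total weight = 1/135 + 1/54 = 7/270
P(X=3 | obs) = 1/135 / 7/270 = 2/7
P(X=4 | obs) = 1/54 / 7/270 = 5/7
argmax = 4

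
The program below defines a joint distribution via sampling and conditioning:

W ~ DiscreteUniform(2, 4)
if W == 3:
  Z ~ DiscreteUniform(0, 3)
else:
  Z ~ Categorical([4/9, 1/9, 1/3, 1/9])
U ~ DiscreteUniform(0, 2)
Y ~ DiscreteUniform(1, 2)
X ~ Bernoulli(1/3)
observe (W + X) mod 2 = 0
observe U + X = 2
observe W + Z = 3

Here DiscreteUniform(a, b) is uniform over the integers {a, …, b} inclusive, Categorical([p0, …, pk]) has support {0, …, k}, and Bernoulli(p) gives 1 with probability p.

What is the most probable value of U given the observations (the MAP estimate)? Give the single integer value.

argmax_v P(U = v | obs) = 1

Enumerate traces; 4 have nonzero weight after conditioning:
  (W=2, Z=1, U=2, Y=1, X=0) weight 1/243
  (W=2, Z=1, U=2, Y=2, X=0) weight 1/243
  (W=3, Z=0, U=1, Y=1, X=1) weight 1/216
  (W=3, Z=0, U=1, Y=2, X=1) weight 1/216
Group by U:
  weight(U=1) = 1/108
  weight(U=2) = 2/243
Total weight = 1/108 + 2/243 = 17/972
P(U=1 | obs) = 1/108 / 17/972 = 9/17
P(U=2 | obs) = 2/243 / 17/972 = 8/17
argmax = 1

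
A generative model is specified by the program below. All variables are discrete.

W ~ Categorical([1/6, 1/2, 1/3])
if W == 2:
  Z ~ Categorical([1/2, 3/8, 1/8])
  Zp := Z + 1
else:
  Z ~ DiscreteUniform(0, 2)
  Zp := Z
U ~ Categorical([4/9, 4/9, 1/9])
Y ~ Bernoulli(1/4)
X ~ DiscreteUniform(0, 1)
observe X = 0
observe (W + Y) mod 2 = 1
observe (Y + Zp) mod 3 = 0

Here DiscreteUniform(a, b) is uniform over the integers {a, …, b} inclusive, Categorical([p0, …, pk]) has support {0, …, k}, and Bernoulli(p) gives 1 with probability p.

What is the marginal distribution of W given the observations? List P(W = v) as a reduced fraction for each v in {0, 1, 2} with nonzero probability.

P(W=0) = 4/49, P(W=1) = 36/49, P(W=2) = 9/49

Enumerate traces; 9 have nonzero weight after conditioning:
  (W=0, Z=2, U=0, Y=1, X=0) weight 1/324
  (W=0, Z=2, U=1, Y=1, X=0) weight 1/324
  (W=0, Z=2, U=2, Y=1, X=0) weight 1/1296
  (W=1, Z=0, U=0, Y=0, X=0) weight 1/36
  (W=1, Z=0, U=1, Y=0, X=0) weight 1/36
  (W=1, Z=0, U=2, Y=0, X=0) weight 1/144
  (W=2, Z=1, U=0, Y=1, X=0) weight 1/144
  (W=2, Z=1, U=1, Y=1, X=0) weight 1/144
  … 1 more
Group by W:
  weight(W=0) = 1/144
  weight(W=1) = 1/16
  weight(W=2) = 1/64
Total weight = 1/144 + 1/16 + 1/64 = 49/576
P(W=0 | obs) = 1/144 / 49/576 = 4/49
P(W=1 | obs) = 1/16 / 49/576 = 36/49
P(W=2 | obs) = 1/64 / 49/576 = 9/49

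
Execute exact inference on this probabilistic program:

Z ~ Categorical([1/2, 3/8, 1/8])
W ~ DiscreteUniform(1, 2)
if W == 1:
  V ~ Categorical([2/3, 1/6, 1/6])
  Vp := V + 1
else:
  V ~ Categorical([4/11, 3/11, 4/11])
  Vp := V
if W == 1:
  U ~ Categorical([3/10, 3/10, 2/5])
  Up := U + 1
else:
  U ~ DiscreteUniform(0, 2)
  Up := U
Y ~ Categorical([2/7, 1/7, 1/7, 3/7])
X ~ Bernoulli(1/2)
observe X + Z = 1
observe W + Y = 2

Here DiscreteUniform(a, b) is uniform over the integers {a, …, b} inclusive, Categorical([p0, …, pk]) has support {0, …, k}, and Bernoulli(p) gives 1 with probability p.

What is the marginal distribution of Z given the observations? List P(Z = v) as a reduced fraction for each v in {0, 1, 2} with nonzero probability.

Enumerate traces; 36 have nonzero weight after conditioning:
  (Z=0, W=1, V=0, U=0, Y=1, X=1) weight 1/280
  (Z=0, W=1, V=0, U=1, Y=1, X=1) weight 1/280
  (Z=0, W=1, V=0, U=2, Y=1, X=1) weight 1/210
  (Z=0, W=1, V=1, U=0, Y=1, X=1) weight 1/1120
  (Z=0, W=1, V=1, U=1, Y=1, X=1) weight 1/1120
  (Z=0, W=1, V=1, U=2, Y=1, X=1) weight 1/840
  (Z=0, W=1, V=2, U=0, Y=1, X=1) weight 1/1120
  (Z=0, W=1, V=2, U=1, Y=1, X=1) weight 1/1120
  (Z=1, W=1, V=0, U=0, Y=1, X=0) weight 3/1120
  … 27 more
Group by Z:
  weight(Z=0) = 3/56
  weight(Z=1) = 9/224
Total weight = 3/56 + 9/224 = 3/32
P(Z=0 | obs) = 3/56 / 3/32 = 4/7
P(Z=1 | obs) = 9/224 / 3/32 = 3/7

P(Z=0) = 4/7, P(Z=1) = 3/7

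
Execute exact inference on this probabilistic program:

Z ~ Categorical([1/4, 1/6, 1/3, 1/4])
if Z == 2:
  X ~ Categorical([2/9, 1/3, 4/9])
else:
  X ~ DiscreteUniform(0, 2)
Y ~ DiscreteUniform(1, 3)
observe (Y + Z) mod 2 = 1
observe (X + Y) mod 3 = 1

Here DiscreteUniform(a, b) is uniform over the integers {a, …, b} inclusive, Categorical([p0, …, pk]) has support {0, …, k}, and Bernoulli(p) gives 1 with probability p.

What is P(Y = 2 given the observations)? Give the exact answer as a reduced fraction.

P(Y = 2 | obs) = 15/53

Enumerate traces; 6 have nonzero weight after conditioning:
  (Z=0, X=0, Y=1) weight 1/36
  (Z=0, X=1, Y=3) weight 1/36
  (Z=1, X=2, Y=2) weight 1/54
  (Z=2, X=0, Y=1) weight 2/81
  (Z=2, X=1, Y=3) weight 1/27
  (Z=3, X=2, Y=2) weight 1/36
Group by Y:
  weight(Y=1) = 17/324
  weight(Y=2) = 5/108
  weight(Y=3) = 7/108
Total weight = 17/324 + 5/108 + 7/108 = 53/324
P(Y=1 | obs) = 17/324 / 53/324 = 17/53
P(Y=2 | obs) = 5/108 / 53/324 = 15/53
P(Y=3 | obs) = 7/108 / 53/324 = 21/53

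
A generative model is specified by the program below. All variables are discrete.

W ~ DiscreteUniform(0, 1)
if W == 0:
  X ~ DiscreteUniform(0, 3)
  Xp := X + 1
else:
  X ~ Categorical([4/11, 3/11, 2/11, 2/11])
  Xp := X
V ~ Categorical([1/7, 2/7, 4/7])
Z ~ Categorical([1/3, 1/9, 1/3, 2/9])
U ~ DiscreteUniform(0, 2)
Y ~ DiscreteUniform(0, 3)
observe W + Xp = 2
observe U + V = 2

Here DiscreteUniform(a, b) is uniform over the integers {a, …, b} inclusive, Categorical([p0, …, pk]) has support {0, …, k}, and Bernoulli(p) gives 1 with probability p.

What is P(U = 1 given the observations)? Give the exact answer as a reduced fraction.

Enumerate traces; 96 have nonzero weight after conditioning:
  (W=0, X=1, V=0, Z=0, U=2, Y=0) weight 1/2016
  (W=0, X=1, V=0, Z=0, U=2, Y=1) weight 1/2016
  (W=0, X=1, V=0, Z=0, U=2, Y=2) weight 1/2016
  (W=0, X=1, V=0, Z=0, U=2, Y=3) weight 1/2016
  (W=0, X=1, V=0, Z=1, U=2, Y=0) weight 1/6048
  (W=0, X=1, V=0, Z=1, U=2, Y=1) weight 1/6048
  (W=0, X=1, V=0, Z=1, U=2, Y=2) weight 1/6048
  (W=0, X=1, V=0, Z=1, U=2, Y=3) weight 1/6048
  (W=0, X=1, V=1, Z=0, U=1, Y=0) weight 1/1008
  (W=0, X=1, V=2, Z=0, U=0, Y=0) weight 1/504
  … 86 more
Group by U:
  weight(U=0) = 23/462
  weight(U=1) = 23/924
  weight(U=2) = 23/1848
Total weight = 23/462 + 23/924 + 23/1848 = 23/264
P(U=0 | obs) = 23/462 / 23/264 = 4/7
P(U=1 | obs) = 23/924 / 23/264 = 2/7
P(U=2 | obs) = 23/1848 / 23/264 = 1/7

P(U = 1 | obs) = 2/7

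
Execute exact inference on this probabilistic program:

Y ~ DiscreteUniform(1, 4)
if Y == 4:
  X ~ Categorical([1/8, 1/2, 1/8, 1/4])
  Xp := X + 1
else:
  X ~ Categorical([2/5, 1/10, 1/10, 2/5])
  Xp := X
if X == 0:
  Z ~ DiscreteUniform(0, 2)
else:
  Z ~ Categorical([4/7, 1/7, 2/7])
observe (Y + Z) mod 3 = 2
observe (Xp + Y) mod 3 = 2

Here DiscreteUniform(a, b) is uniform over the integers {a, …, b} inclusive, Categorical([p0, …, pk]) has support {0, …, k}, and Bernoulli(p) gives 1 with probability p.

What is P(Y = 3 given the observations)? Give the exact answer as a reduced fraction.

Enumerate traces; 6 have nonzero weight after conditioning:
  (Y=1, X=1, Z=1) weight 1/280
  (Y=2, X=0, Z=0) weight 1/30
  (Y=2, X=3, Z=0) weight 2/35
  (Y=3, X=2, Z=2) weight 1/140
  (Y=4, X=0, Z=1) weight 1/96
  (Y=4, X=3, Z=1) weight 1/112
Group by Y:
  weight(Y=1) = 1/280
  weight(Y=2) = 19/210
  weight(Y=3) = 1/140
  weight(Y=4) = 13/672
Total weight = 1/280 + 19/210 + 1/140 + 13/672 = 27/224
P(Y=1 | obs) = 1/280 / 27/224 = 4/135
P(Y=2 | obs) = 19/210 / 27/224 = 304/405
P(Y=3 | obs) = 1/140 / 27/224 = 8/135
P(Y=4 | obs) = 13/672 / 27/224 = 13/81

P(Y = 3 | obs) = 8/135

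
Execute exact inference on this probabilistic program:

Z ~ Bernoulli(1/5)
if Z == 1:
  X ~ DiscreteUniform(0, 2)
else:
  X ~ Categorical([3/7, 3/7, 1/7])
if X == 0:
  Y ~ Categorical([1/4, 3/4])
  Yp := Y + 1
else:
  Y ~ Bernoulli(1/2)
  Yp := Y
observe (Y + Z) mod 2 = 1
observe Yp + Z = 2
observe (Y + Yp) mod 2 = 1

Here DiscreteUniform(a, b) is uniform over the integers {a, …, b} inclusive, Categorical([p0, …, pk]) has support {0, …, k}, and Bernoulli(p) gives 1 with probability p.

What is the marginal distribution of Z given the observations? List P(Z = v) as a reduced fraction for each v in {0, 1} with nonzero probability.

Enumerate traces; 2 have nonzero weight after conditioning:
  (Z=0, X=0, Y=1) weight 9/35
  (Z=1, X=0, Y=0) weight 1/60
Group by Z:
  weight(Z=0) = 9/35
  weight(Z=1) = 1/60
Total weight = 9/35 + 1/60 = 23/84
P(Z=0 | obs) = 9/35 / 23/84 = 108/115
P(Z=1 | obs) = 1/60 / 23/84 = 7/115

P(Z=0) = 108/115, P(Z=1) = 7/115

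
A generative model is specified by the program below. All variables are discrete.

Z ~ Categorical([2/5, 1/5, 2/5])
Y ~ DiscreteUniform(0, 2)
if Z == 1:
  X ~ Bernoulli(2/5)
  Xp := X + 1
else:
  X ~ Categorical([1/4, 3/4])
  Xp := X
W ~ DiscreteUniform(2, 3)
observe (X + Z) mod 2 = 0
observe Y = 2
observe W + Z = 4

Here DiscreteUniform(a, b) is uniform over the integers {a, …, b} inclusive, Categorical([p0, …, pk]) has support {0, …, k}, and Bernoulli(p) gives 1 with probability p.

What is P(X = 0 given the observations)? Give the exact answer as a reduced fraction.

Enumerate traces; 2 have nonzero weight after conditioning:
  (Z=1, Y=2, X=1, W=3) weight 1/75
  (Z=2, Y=2, X=0, W=2) weight 1/60
Group by X:
  weight(X=0) = 1/60
  weight(X=1) = 1/75
Total weight = 1/60 + 1/75 = 3/100
P(X=0 | obs) = 1/60 / 3/100 = 5/9
P(X=1 | obs) = 1/75 / 3/100 = 4/9

P(X = 0 | obs) = 5/9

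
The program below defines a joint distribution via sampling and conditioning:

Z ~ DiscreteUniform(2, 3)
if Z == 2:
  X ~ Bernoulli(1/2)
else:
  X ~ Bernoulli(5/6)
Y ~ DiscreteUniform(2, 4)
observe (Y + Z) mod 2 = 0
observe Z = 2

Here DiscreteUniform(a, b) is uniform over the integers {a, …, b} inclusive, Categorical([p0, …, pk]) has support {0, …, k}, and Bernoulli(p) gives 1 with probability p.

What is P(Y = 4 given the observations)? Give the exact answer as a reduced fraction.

Enumerate traces; 4 have nonzero weight after conditioning:
  (Z=2, X=0, Y=2) weight 1/12
  (Z=2, X=0, Y=4) weight 1/12
  (Z=2, X=1, Y=2) weight 1/12
  (Z=2, X=1, Y=4) weight 1/12
Group by Y:
  weight(Y=2) = 1/6
  weight(Y=4) = 1/6
Total weight = 1/6 + 1/6 = 1/3
P(Y=2 | obs) = 1/6 / 1/3 = 1/2
P(Y=4 | obs) = 1/6 / 1/3 = 1/2

P(Y = 4 | obs) = 1/2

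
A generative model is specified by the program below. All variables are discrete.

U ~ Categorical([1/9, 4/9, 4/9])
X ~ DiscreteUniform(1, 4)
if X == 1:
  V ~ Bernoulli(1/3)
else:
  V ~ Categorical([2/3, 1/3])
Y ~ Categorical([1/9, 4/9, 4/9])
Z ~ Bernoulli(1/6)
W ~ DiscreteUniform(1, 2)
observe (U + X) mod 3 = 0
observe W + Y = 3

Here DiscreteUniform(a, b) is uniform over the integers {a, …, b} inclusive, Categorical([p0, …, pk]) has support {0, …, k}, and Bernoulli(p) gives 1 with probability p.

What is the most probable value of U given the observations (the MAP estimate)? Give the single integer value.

Enumerate traces; 32 have nonzero weight after conditioning:
  (U=0, X=3, V=0, Y=1, Z=0, W=2) weight 5/1458
  (U=0, X=3, V=0, Y=1, Z=1, W=2) weight 1/1458
  (U=0, X=3, V=0, Y=2, Z=0, W=1) weight 5/1458
  (U=0, X=3, V=0, Y=2, Z=1, W=1) weight 1/1458
  (U=0, X=3, V=1, Y=1, Z=0, W=2) weight 5/2916
  (U=0, X=3, V=1, Y=1, Z=1, W=2) weight 1/2916
  (U=0, X=3, V=1, Y=2, Z=0, W=1) weight 5/2916
  (U=0, X=3, V=1, Y=2, Z=1, W=1) weight 1/2916
  (U=1, X=2, V=0, Y=1, Z=0, W=2) weight 10/729
  (U=2, X=1, V=0, Y=1, Z=0, W=2) weight 10/729
  … 22 more
Group by U:
  weight(U=0) = 1/81
  weight(U=1) = 4/81
  weight(U=2) = 8/81
Total weight = 1/81 + 4/81 + 8/81 = 13/81
P(U=0 | obs) = 1/81 / 13/81 = 1/13
P(U=1 | obs) = 4/81 / 13/81 = 4/13
P(U=2 | obs) = 8/81 / 13/81 = 8/13
argmax = 2

argmax_v P(U = v | obs) = 2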